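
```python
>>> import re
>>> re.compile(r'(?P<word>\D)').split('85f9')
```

`re.split` interleaves the captured-group text with the surrounding fragments.

['85', 'f', '9']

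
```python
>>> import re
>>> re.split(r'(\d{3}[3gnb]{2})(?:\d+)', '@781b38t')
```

['@', '781b3', 't']

The pattern matches exactly 3 of a digit, then exactly 2 of one of [3gnb] (captured); then one or more of a digit (non-capturing group).
Matches to split on: at [1:7] → '781b38'.
Because the pattern has a capturing group, `split` also inserts each captured text between the pieces.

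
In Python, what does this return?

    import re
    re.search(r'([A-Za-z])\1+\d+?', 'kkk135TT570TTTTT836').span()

(0, 4)

`\1` has to match the exact text group 1 already captured.
Unlike `match`, `search` isn't anchored — it looks for the pattern anywhere in the string.
The match spans [0:4] → 'kkk1'.
Captured: group 1 = 'k'.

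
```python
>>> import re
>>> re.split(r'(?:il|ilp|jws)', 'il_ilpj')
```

['', '_', 'pj']

The regex engine tests alternatives in the order written; an earlier branch that matches wins even if a later one would match more.
Matches to split on: at [0:2] → 'il'; at [3:5] → 'il'.
The string is cut at each match, leaving 3 pieces.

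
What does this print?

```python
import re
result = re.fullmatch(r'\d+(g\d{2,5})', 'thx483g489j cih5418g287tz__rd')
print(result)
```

None

`re.fullmatch` requires the pattern to consume the entire string.
Here the string isn't matched end-to-end, so the call returns None.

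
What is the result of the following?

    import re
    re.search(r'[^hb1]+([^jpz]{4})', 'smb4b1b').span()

The match spans [0:6] → 'smb4b1'.

(0, 6)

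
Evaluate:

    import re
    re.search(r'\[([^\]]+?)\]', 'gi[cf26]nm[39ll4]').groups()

The match spans [2:8] → '[cf26]'.
Captured: group 1 = 'cf26'.

('cf26',)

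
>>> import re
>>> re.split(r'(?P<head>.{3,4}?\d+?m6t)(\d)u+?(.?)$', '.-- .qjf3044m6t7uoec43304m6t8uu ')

['.-- .qjf3044m6t7', 'uoec43304m6t', '8', ' ', '']

This matches 3 to 4 of any character (lazy), then one or more of a digit (lazy), then the literal 'm6t' (captured as 'head'); then a digit (captured); then one or more of a literal 'u' (lazy); then optionally any character (captured); then anchored at the end.
With a capturing group present, the delimiter's captured portion is kept in the result list.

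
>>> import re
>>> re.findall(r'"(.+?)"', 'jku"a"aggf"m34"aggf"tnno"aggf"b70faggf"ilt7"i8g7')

['a', 'm34', 'tnno', 'b70faggf']

A non-greedy quantifier consumes as few characters as it can — just enough that the remainder of the pattern still matches from where it stops; whatever follows it matches normally.
With a single group, `findall` returns only what that group captured — 4 items.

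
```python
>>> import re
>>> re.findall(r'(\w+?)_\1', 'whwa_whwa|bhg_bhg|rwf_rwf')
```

['whwa', 'bhg', 'rwf']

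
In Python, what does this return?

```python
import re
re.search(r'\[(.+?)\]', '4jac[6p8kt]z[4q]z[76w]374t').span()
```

(4, 11)

Lazy quantifiers expand one character at a time until the remainder of the pattern can match.
The match spans [4:11] → '[6p8kt]'.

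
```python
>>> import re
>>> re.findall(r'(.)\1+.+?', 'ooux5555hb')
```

`\1` has to match the exact text group 1 already captured.
Matches: at [0:3] match 'oou', group 1 = 'o'; at [4:9] match '5555h', group 1 = '5'.
With a single group, `findall` returns only what that group captured — 2 items.

['o', '5']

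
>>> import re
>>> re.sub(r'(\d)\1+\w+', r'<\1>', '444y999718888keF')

'<4>'

`\1` is not a pattern — it's the concrete string captured by group 1, re-applied verbatim.
Matches: at [0:16] → '444y999718888keF'.
Each match is replaced using the text its own group 1 captured.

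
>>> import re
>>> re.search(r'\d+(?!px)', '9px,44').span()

(4, 6)

The negative lookaround is zero-width — it rules out positions where the adjacent text would match, without consuming anything.
`re.search` scans for the first position where the pattern succeeds.
The match spans [4:6] → '44'.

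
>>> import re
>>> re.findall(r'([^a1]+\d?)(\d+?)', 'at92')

[('t9', '2')]

The pattern matches one or more of any character except [a1], then optionally a digit (captured); then one or more of a digit (lazy) (captured).
Scanning left to right: at [1:4] match 't92', groups = ('t9', '2').
With 2 capturing groups, `findall` returns a 2-tuple per match.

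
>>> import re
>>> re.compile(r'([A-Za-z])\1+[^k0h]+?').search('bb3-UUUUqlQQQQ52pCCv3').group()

'bb3'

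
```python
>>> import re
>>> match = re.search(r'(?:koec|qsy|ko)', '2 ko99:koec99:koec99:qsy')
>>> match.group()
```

The match spans [2:4] → 'ko'.

'ko'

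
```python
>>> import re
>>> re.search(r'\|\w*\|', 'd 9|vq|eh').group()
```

Unlike `match`, `search` isn't anchored — it looks for the pattern anywhere in the string.
The match spans [3:7] → '|vq|'.

'|vq|'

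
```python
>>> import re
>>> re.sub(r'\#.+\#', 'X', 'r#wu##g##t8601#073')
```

'rX073'

Matches: at [1:15] → '#wu##g##t8601#'.
Every occurrence is swapped for 'X'.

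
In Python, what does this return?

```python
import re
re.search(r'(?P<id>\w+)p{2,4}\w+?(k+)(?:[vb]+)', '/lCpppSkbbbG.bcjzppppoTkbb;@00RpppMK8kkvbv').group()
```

'lCpppSkbbb'

The pattern matches one or more of a word character (captured as 'id'); then 2 to 4 of a literal 'p', then one or more of a word character (lazy); then one or more of a literal 'k' (captured); then one or more of one of [vb] (non-capturing group).
The match spans [1:11] → 'lCpppSkbbb'.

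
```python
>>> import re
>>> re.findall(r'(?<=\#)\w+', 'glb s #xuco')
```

The lookaround is zero-width — it requires the adjacent text to match without consuming it, so the asserted text isn't part of the match.
Scanning left to right: at [7:11] → 'xuco'.
No capturing groups, so `findall` returns the 1 full match string.

['xuco']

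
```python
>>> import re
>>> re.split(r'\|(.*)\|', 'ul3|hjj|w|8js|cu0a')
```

Because the pattern has a capturing group, `split` also inserts each captured text between the pieces.

['ul3', 'hjj|w|8js', 'cu0a']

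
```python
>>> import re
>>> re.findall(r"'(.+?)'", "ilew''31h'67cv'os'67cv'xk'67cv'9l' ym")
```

Lazy quantifiers expand one character at a time until the remainder of the pattern can match.
`findall` collects group 1 from each match (4 total).

["'31h", 'os', 'xk', '9l']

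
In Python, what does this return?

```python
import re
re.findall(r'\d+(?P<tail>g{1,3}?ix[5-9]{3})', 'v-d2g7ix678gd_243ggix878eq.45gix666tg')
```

Pattern: one or more of a digit; then 1 to 3 of the literal 'g' (lazy), then the literal 'ix', then exactly 3 of a character in [5-9] (captured as 'tail').
Walking the string: at [14:24] match '243ggix878', group 1 = 'ggix878'; at [27:35] match '45gix666', group 1 = 'gix666'.
One capturing group, so `findall` returns just the captured substring from each match — 2 in all.

['ggix878', 'gix666']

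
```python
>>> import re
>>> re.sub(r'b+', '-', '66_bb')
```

The pattern matches one or more of a literal 'b'.
Matches: at [3:5] → 'bb'.
Every occurrence is swapped for '-'.

'66_-'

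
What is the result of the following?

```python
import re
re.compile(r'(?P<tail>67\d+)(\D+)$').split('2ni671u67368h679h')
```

['2ni671u67368h', '679', 'h', '']

Pattern: the literal '67', then one or more of a digit (captured as 'tail'); then one or more of a non-digit (captured); then anchored at the end.
With a capturing group present, the delimiter's captured portion is kept in the result list.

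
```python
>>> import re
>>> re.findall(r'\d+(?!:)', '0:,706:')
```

['70']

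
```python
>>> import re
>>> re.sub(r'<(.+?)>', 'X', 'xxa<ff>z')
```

'xxaXz'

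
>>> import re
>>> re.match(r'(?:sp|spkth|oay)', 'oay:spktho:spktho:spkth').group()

'oay'

`re.match` won't scan ahead — the pattern has to work from the very first character.
The match spans [0:3] → 'oay'.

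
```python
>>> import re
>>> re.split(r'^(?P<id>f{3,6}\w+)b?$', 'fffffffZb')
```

Pattern: anchored at the start of the string; then 3 to 6 of the literal 'f', then one or more of a word character (captured as 'id'); then optionally a literal 'b'; then anchored at the end.
Matches to split on: at [0:9] → 'fffffffZb'.
The group in the pattern means `split` returns the separators' captures alongside the pieces.

['', 'fffffffZb', '']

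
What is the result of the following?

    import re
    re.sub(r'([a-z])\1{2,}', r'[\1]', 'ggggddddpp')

'[g][d]pp'

A backreference is literal: `\1` must see the identical characters the first group matched.
Matches: at [0:4] → 'gggg'; at [4:8] → 'dddd'.
`\1` in the replacement pulls in group 1's text for each match.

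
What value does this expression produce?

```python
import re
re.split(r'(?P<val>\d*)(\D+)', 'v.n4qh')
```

['', '', 'v.n', '', '4', 'qh', '']

This matches zero or more of a digit (captured as 'val'); then one or more of a non-digit (captured).
Matches to split on: at [0:3] → 'v.n'; at [3:6] → '4qh'.
With a capturing group present, the delimiter's captured portion is kept in the result list.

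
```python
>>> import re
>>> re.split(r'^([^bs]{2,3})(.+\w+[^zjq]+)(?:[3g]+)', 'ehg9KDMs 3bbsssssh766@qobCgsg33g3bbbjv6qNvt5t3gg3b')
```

Pattern: anchored at the start of the string; then 2 to 3 of any character except [bs] (captured); then one or more of any character, then one or more of a word character, then one or more of any character except [zjq] (captured); then one or more of one of [3g] (non-capturing group).
Matches to split on: at [0:49] → 'ehg9KDMs 3bbsssssh766@qobCgsg33g3bbbjv6qNvt5t3gg3'.
The group in the pattern means `split` returns the separators' captures alongside the pieces.

['', 'ehg', '9KDMs 3bbsssssh766@qobCgsg33g3bbbjv6qNvt5t3gg', 'b']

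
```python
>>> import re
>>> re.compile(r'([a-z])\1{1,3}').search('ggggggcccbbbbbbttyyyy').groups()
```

('g',)

A backreference is literal: `\1` must see the identical characters the first group matched.
`search` walks the string left to right and returns the first match it finds.
The match spans [0:4] → 'gggg'.
Captured: group 1 = 'g'.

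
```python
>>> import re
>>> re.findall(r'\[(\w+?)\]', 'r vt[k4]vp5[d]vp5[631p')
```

Because there's exactly one group, `findall` drops the full match and keeps group 1 from each hit.

['k4', 'd']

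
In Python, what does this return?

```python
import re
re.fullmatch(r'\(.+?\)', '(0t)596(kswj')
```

`fullmatch` succeeds only if the pattern covers the string from start to end.
Here the pattern can't cover the whole string, so the call returns None.

None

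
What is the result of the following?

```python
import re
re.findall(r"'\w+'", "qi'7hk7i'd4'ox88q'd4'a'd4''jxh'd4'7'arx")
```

["'7hk7i'", "'ox88q'", "'a'", "'jxh'", "'7'"]

No capturing groups, so `findall` returns the 5 full match strings.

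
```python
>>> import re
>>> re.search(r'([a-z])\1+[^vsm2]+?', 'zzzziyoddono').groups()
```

('z',)

The backreference `\1` re-matches whatever the first group consumed, character for character.
Unlike `match`, `search` isn't anchored — it looks for the pattern anywhere in the string.
The match spans [0:5] → 'zzzzi'.
Captured: group 1 = 'z'.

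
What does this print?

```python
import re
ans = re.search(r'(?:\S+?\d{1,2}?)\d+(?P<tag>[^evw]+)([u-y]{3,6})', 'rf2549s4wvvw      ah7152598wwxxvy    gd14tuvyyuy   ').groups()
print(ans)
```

('s4', 'wvvw')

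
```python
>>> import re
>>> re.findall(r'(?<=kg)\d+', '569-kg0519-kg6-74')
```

Because the assertion is zero-width, the text it checks is not consumed and won't appear in the result.
Matches: at [6:10] → '0519'; at [13:14] → '6'.
Since nothing is captured, `findall` lists the 2 matched substrings directly.

['0519', '6']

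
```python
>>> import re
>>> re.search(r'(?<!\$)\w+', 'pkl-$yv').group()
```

'pkl'

A negative assertion filters positions out without eating any characters.
`search` walks the string left to right and returns the first match it finds.
The match spans [0:3] → 'pkl'.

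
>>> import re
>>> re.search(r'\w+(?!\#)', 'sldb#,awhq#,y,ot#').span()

(0, 3)

The negative lookaround is zero-width — it rules out positions where the adjacent text would match, without consuming anything.
Unlike `match`, `search` isn't anchored — it looks for the pattern anywhere in the string.
The match spans [0:3] → 'sld'.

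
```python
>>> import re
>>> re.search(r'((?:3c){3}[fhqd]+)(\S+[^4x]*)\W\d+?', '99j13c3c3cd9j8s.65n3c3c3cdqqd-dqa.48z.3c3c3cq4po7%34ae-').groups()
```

('3c3c3cd', '9j8s.65n3c3c3cdqqd-dqa.48z.3c3c3cq4po7')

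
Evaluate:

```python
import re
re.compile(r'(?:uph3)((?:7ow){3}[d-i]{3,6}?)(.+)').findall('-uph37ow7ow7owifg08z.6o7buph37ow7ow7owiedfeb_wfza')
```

[('7ow7ow7owifg', '08z.6o7buph37ow7ow7owiedfeb_wfza')]

This matches the literal 'up', then the literal 'h3' (non-capturing group); then the literal '7ow' repeated 3 times, then 3 to 6 of a character in [d-i] (lazy) (captured); then one or more of any character (captured).
Walking the string: at [1:49] match 'uph37ow7ow7owifg08z.6o7buph37ow7ow7owiedfeb_wfza', groups = ('7ow7ow7owifg', '08z.6o7buph37ow7ow7owiedfeb_wfza').
With 2 capturing groups, `findall` returns a 2-tuple per match.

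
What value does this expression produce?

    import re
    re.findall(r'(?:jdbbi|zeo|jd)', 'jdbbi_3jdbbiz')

Branches in `(...|...)` are attempted left-to-right; the first branch that allows the whole pattern to succeed is taken.
Matches: at [0:5] → 'jdbbi'; at [7:12] → 'jdbbi'.
No capturing groups, so `findall` returns the 2 full match strings.

['jdbbi', 'jdbbi']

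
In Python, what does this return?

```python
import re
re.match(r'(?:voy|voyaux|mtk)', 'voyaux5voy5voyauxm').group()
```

'voy'

Alternation isn't longest-match — the leftmost alternative that fits at this position is chosen.
`match` is anchored at position 0; if the pattern doesn't fit there, it returns None.
The match spans [0:3] → 'voy'.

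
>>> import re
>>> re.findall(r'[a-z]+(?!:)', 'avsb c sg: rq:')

['avsb', 'c', 's', 'r']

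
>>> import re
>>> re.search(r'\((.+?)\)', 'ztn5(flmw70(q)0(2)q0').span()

(4, 14)

Lazy quantifiers expand one character at a time until the remainder of the pattern can match.
The match spans [4:14] → '(flmw70(q)'.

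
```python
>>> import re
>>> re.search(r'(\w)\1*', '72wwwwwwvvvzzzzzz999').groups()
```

The match spans [0:1] → '7'.
Captured: group 1 = '7'.

('7',)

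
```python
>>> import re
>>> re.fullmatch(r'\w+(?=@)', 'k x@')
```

None

Lookahead/lookbehind check context without consuming it, so the matched span excludes the asserted characters.
`fullmatch` succeeds only if the pattern covers the string from start to end.
Here there's no way to consume every character, so the call returns None.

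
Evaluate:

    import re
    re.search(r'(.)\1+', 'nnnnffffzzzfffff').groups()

('n',)

`\1` has to match the exact text group 1 already captured.
Unlike `match`, `search` isn't anchored — it looks for the pattern anywhere in the string.
The match spans [0:4] → 'nnnn'.
Captured: group 1 = 'n'.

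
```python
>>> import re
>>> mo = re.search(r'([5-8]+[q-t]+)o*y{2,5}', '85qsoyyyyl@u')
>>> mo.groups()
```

('85qs',)

This matches one or more of a character in [5-8], then one or more of a character in [q-t] (captured); then zero or more of a literal 'o', then 2 to 5 of a literal 'y'.
Unlike `match`, `search` isn't anchored — it looks for the pattern anywhere in the string.
The match spans [0:9] → '85qsoyyyy'.
Captured: group 1 = '85qs'.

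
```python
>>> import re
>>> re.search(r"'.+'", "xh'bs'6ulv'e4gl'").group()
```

`re.search` scans for the first position where the pattern succeeds.
The match spans [2:16] → "'bs'6ulv'e4gl'".

"'bs'6ulv'e4gl'"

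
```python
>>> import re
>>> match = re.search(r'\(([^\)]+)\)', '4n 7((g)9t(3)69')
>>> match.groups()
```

('(g',)

`re.search` tries every starting position until one works.
The match spans [4:8] → '((g)'.
Captured: group 1 = '(g'.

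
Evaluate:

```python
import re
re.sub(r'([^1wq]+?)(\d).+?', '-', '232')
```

'-'

The pattern matches one or more of any character except [1wq] (lazy) (captured); then a digit (captured); then one or more of any character (lazy).
Matches: at [0:3] → '232'.
Every occurrence is swapped for '-'.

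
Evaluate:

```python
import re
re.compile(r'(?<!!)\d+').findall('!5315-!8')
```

Because the assertion is negative and zero-width, positions next to the forbidden text are skipped.
Walking the string: at [2:5] → '315'.
`findall` yields the raw match text (1 of them) because the pattern has no groups.

['315']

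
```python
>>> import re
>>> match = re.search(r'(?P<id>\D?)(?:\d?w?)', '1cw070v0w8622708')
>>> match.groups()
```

('',)

The match spans [0:1] → '1'.
Captured: group 1 = ''.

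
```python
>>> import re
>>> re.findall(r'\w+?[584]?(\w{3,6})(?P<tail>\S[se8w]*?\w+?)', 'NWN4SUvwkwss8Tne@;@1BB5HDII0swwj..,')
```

With the lazy modifier that quantifier settles for the fewest repetitions that let the rest of the pattern succeed (the atoms after it are unaffected and can still be greedy).
With 2 capturing groups, `findall` returns a 2-tuple per match.

[('WN4SUv', 'wk'), ('ss8T', 'ne'), ('BB5HDI', 'I0')]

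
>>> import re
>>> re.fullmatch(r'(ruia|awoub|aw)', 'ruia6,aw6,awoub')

`re.fullmatch` is like wrapping the pattern in `^…$` (in single-line mode).
Here the string isn't matched end-to-end, so the call returns None.

None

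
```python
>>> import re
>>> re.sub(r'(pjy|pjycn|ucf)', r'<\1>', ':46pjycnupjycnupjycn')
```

The regex engine tests alternatives in the order written; an earlier branch that matches wins even if a later one would match more.
Each match is replaced using the text its own group 1 captured.

':46<pjy>cnu<pjy>cnu<pjy>cn'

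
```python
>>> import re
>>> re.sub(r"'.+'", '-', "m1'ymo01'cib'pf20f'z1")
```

'm1-z1'

Matches: at [2:19] → "'ymo01'cib'pf20f'".
Each match is replaced by '-'.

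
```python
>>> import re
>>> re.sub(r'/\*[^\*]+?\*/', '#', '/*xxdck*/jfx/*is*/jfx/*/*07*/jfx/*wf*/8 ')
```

Matches: at [0:9] → '/*xxdck*/'; at [12:18] → '/*is*/'; at [23:29] → '/*07*/'; at [32:38] → '/*wf*/'.
Each match is replaced by '#'.

'#jfx#jfx/*#jfx#8 '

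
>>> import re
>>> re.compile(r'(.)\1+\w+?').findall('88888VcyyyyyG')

The backreference `\1` re-matches whatever the first group consumed, character for character.
One capturing group, so `findall` returns just the captured substring from each match — 2 in all.

['8', 'y']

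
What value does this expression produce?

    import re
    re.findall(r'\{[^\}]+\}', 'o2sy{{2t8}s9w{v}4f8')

Matches: at [4:10] → '{{2t8}'; at [13:16] → '{v}'.
Since nothing is captured, `findall` lists the 2 matched substrings directly.

['{{2t8}', '{v}']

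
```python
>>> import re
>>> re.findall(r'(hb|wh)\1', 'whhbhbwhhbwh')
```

After group 1 captures some text, `\1` only succeeds where that same text appears again.
Scanning left to right: at [2:6] match 'hbhb', group 1 = 'hb'.
With a single group, `findall` returns only what that group captured — 1 item.

['hb']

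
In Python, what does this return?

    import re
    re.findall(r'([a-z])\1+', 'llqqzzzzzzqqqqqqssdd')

['l', 'q', 'z', 'q', 's', 'd']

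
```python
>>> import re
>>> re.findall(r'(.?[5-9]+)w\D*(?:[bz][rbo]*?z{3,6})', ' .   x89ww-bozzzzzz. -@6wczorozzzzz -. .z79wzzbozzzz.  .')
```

Pattern: optionally any character, then one or more of a character in [5-9] (captured); then the literal 'w', then zero or more of a non-digit; then one of [bz], then zero or more of one of [rbo] (lazy), then 3 to 6 of a literal 'z' (non-capturing group).
Scanning left to right: at [5:19] match 'x89ww-bozzzzzz', group 1 = 'x89'; at [22:35] match '@6wczorozzzzz', group 1 = '@6'; at [40:52] match 'z79wzzbozzzz', group 1 = 'z79'.
One capturing group, so `findall` returns just the captured substring from each match — 3 in all.

['x89', '@6', 'z79']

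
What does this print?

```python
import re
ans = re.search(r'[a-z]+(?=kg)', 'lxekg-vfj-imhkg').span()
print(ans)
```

(0, 3)

The lookaround is zero-width — it requires the adjacent text to match without consuming it, so the asserted text isn't part of the match.
The match spans [0:3] → 'lxe'.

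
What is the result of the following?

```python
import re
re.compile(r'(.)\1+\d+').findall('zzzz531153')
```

['z']

`\1` has to match the exact text group 1 already captured.
Scanning left to right: at [0:10] match 'zzzz531153', group 1 = 'z'.
With a single group, `findall` returns only what that group captured — 1 item.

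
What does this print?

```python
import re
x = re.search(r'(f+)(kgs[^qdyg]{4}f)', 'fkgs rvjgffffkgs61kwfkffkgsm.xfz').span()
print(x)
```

Pattern: one or more of a literal 'f' (captured); then the literal 'kgs', then exactly 4 of any character except [qdyg], then a literal 'f' (captured).
`search` walks the string left to right and returns the first match it finds.
The match spans [9:21] → 'ffffkgs61kwf'.
Captured: group 1 = 'ffff', group 2 = 'kgs61kwf'.

(9, 21)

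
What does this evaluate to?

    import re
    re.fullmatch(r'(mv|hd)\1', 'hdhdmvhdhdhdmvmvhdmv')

For `fullmatch`, every character of the input must be accounted for by the pattern.
Here the string isn't matched end-to-end, so the call returns None.

None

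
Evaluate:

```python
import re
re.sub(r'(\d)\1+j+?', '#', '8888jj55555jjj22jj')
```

'#j#jj#j'

`\1` has to match the exact text group 1 already captured.
Matches: at [0:5] → '8888j'; at [6:12] → '55555j'; at [14:17] → '22j'.
Every occurrence is swapped for '#'.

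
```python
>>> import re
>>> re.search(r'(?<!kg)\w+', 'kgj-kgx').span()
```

`(?!…)`/`(?<!…)` only lets a position through if the neighbouring text does NOT match; no characters are consumed.
`re.search` tries every starting position until one works.
The match spans [0:3] → 'kgj'.

(0, 3)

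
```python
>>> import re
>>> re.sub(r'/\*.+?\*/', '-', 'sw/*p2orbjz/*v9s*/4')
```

'sw-4'

Matches: at [2:18] → '/*p2orbjz/*v9s*/'.
Every occurrence is swapped for '-'.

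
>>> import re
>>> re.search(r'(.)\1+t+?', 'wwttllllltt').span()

(0, 3)

A backreference is literal: `\1` must see the identical characters the first group matched.
The match spans [0:3] → 'wwt'.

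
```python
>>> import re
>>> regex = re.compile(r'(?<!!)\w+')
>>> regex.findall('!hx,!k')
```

The negative lookaround is zero-width — it rules out positions where the adjacent text would match, without consuming anything.
Matches: at [2:3] → 'x'.
No capturing groups, so `findall` returns the 1 full match string.

['x']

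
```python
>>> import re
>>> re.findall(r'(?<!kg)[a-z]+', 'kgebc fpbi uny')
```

['kgebc', 'fpbi', 'uny']

The negative lookaround is zero-width — it rules out positions where the adjacent text would match, without consuming anything.
Matches: at [0:5] → 'kgebc'; at [6:10] → 'fpbi'; at [11:14] → 'uny'.
Since nothing is captured, `findall` lists the 3 matched substrings directly.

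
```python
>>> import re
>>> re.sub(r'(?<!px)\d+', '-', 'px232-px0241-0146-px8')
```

'px2--px0----px8'

The negative lookaround is zero-width — it rules out positions where the adjacent text would match, without consuming anything.
Matches: at [3:5] → '32'; at [9:12] → '241'; at [13:17] → '0146'.
Every occurrence is swapped for '-'.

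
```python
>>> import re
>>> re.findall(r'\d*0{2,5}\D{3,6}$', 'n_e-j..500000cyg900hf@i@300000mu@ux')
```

['300000mu@ux']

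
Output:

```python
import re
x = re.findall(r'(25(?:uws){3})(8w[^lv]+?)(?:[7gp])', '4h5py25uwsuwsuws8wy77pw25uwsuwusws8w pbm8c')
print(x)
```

[('25uwsuwsuws', '8wy')]

Pattern: the literal '25', then the literal 'uws' repeated 3 times (captured); then the literal '8w', then one or more of any character except [lv] (lazy) (captured); then one of [7gp] (non-capturing group).
Scanning left to right: at [5:20] match '25uwsuwsuws8wy7', groups = ('25uwsuwsuws', '8wy').
`findall` packs the 2 group values into a tuple for every match.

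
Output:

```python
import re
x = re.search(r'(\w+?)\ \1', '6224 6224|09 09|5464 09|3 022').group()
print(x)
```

A backreference is literal: `\1` must see the identical characters the first group matched.
The match spans [0:9] → '6224 6224'.

6224 6224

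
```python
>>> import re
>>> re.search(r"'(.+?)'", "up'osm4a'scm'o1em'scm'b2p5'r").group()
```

"'osm4a'"

Unlike `match`, `search` isn't anchored — it looks for the pattern anywhere in the string.
The match spans [2:9] → "'osm4a'".
Captured: group 1 = 'osm4a'.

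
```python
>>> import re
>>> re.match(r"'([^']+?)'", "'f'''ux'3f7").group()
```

"'f'"

`re.match` won't scan ahead — the pattern has to work from the very first character.
The match spans [0:3] → "'f'".
Captured: group 1 = 'f'.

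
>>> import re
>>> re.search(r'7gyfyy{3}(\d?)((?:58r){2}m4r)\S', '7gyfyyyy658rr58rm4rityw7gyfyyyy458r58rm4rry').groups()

The match spans [23:42] → '7gyfyyyy458r58rm4rr'.
Captured: group 1 = '4', group 2 = '58r58rm4r'.

('4', '58r58rm4r')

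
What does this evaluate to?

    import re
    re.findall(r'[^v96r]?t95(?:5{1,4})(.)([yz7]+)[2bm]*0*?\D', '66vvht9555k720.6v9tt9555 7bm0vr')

[('k', '7'), (' ', '7')]

The pattern matches optionally any character except [v96r], then the literal 't95'; then 1 to 4 of a literal '5' (non-capturing group); then any character (captured); then one or more of one of [yz7] (captured); then zero or more of one of [2bm], then zero or more of a literal '0' (lazy), then a non-digit.
Walking the string: at [4:15] match 'ht9555k720.', groups = ('k', '7'); at [18:30] match 'tt9555 7bm0v', groups = (' ', '7').
2 groups means each result is a tuple of 2 captured strings — 2 here.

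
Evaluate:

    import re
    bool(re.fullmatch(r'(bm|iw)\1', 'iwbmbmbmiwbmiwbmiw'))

False

The backreference `\1` re-matches whatever the first group consumed, character for character.
`fullmatch` succeeds only if the pattern covers the string from start to end.
Here there's no way to consume every character, so the call returns None, and `bool(None)` is False.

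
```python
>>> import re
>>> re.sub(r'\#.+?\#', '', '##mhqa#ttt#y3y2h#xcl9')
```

'tttxcl9'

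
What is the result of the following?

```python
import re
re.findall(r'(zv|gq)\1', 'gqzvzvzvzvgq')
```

['zv', 'zv']

A backreference is literal: `\1` must see the identical characters the first group matched.
Matches: at [2:6] match 'zvzv', group 1 = 'zv'; at [6:10] match 'zvzv', group 1 = 'zv'.
`findall` collects group 1 from each match (2 total).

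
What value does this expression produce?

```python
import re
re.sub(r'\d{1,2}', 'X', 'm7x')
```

`sub` substitutes 'X' at each match site.

'mXx'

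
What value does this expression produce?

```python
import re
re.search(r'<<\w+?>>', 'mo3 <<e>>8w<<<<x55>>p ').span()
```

(4, 9)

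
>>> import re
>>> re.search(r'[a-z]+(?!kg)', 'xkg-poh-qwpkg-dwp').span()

(0, 3)

The negative lookaround is zero-width — it rules out positions where the adjacent text would match, without consuming anything.
`re.search` tries every starting position until one works.
The match spans [0:3] → 'xkg'.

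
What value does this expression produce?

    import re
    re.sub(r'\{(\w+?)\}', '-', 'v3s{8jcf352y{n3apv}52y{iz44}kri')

Matches: at [12:19] → '{n3apv}'; at [22:28] → '{iz44}'.
`sub` substitutes '-' at each match site.

'v3s{8jcf352y-52y-kri'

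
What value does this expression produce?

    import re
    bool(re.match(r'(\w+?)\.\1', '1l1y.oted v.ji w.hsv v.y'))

False

`\1` has to match the exact text group 1 already captured.
With `match`, the pattern is implicitly anchored at the beginning.
Here position 0 doesn't satisfy it, so the call returns None, and `bool(None)` is False.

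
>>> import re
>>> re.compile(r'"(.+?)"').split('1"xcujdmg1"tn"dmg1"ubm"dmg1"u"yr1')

Matches to split on: at [1:11] → '"xcujdmg1"'; at [13:19] → '"dmg1"'; at [22:28] → '"dmg1"'.
`re.split` interleaves the captured-group text with the surrounding fragments.

['1', 'xcujdmg1', 'tn', 'dmg1', 'ubm', 'dmg1', 'u"yr1']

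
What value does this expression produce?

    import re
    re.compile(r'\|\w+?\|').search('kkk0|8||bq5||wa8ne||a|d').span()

(4, 7)

The match spans [4:7] → '|8|'.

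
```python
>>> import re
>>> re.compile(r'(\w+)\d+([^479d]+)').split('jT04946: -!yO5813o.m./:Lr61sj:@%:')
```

['', 'jT0494', ': -!yO5813o.m./:Lr61sj:@%:', '']

Pattern: one or more of a word character (captured); then one or more of a digit; then one or more of any character except [479d] (captured).
The group in the pattern means `split` returns the separators' captures alongside the pieces.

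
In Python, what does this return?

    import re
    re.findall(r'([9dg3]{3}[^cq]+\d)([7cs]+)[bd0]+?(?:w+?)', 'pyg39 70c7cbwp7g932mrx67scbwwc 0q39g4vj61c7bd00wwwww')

The pattern matches exactly 3 of one of [9dg3], then one or more of any character except [cq], then a digit (captured); then one or more of one of [7cs] (captured); then one or more of one of [bd0] (lazy); then one or more of a literal 'w' (lazy) (non-capturing group).
Walking the string: at [2:13] match 'g39 70c7cbw', groups = ('g39 70', 'c7c'); at [15:28] match 'g932mrx67scbw', groups = ('g932mrx67', 'sc'); at [33:48] match '39g4vj61c7bd00w', groups = ('39g4vj61', 'c7').
`findall` packs the 2 group values into a tuple for every match.

[('g39 70', 'c7c'), ('g932mrx67', 'sc'), ('39g4vj61', 'c7')]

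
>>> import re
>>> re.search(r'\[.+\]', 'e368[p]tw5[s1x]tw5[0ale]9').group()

'[p]tw5[s1x]tw5[0ale]'

The match spans [4:24] → '[p]tw5[s1x]tw5[0ale]'.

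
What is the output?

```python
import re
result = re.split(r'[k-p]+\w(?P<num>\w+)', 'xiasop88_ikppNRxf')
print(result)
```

Because the pattern has a capturing group, `split` also inserts each captured text between the pieces.

['xias', '8_ikppNRxf', '']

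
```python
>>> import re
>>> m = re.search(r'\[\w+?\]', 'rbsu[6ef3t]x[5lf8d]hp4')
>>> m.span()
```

The match spans [4:11] → '[6ef3t]'.

(4, 11)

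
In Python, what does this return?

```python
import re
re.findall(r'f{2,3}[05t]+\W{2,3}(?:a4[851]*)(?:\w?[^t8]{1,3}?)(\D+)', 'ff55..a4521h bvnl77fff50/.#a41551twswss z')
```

['h bvnl', 'swss z']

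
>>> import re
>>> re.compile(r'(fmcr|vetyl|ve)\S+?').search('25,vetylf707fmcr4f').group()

The regex engine tests alternatives in the order written; an earlier branch that matches wins even if a later one would match more.
`re.search` tries every starting position until one works.
The match spans [3:9] → 'vetylf'.
Captured: group 1 = 'vetyl'.

'vetylf'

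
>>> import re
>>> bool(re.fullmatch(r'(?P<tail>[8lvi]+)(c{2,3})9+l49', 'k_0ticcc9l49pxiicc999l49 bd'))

This matches one or more of one of [8lvi] (captured as 'tail'); then 2 to 3 of a literal 'c' (captured); then one or more of the literal '9', then the literal 'l49'.
`re.fullmatch` is like wrapping the pattern in `^…$` (in single-line mode).
Here there's no way to consume every character, so the call returns None, and `bool(None)` is False.

False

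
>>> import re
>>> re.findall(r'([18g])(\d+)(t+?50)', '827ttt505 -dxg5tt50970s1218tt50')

[('8', '27', 'ttt50'), ('g', '5', 'tt50'), ('1', '218', 'tt50')]

The pattern matches one of [18g] (captured); then one or more of a digit (captured); then one or more of the literal 't' (lazy), then the literal '50' (captured).
Scanning left to right: at [0:8] match '827ttt50', groups = ('8', '27', 'ttt50'); at [13:19] match 'g5tt50', groups = ('g', '5', 'tt50'); at [23:31] match '1218tt50', groups = ('1', '218', 'tt50').
3 groups means each result is a tuple of 3 captured strings — 3 here.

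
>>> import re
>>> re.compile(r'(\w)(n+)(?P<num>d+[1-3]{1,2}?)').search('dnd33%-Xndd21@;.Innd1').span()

Pattern: a word character (captured); then one or more of a literal 'n' (captured); then one or more of the literal 'd', then 1 to 2 of a character in [1-3] (lazy) (captured as 'num').
Unlike `match`, `search` isn't anchored — it looks for the pattern anywhere in the string.
The match spans [0:4] → 'dnd3'.
Captured: group 1 = 'd', group 2 = 'n', group 3 = 'd3'.

(0, 4)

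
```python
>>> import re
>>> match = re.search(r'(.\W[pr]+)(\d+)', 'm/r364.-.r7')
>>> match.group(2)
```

'364'

Pattern: any character, then a non-word character, then one or more of one of [pr] (captured); then one or more of a digit (captured).
`search` walks the string left to right and returns the first match it finds.
The match spans [0:6] → 'm/r364'.
Captured: group 1 = 'm/r', group 2 = '364'.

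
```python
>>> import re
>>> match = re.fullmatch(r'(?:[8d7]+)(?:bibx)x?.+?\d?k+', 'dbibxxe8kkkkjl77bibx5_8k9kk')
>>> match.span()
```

`fullmatch` succeeds only if the pattern covers the string from start to end.
The match spans [0:27] → 'dbibxxe8kkkkjl77bibx5_8k9kk'.

(0, 27)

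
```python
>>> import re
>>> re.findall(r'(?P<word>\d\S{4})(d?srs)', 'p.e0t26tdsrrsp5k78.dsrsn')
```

2 groups means the one result is a tuple of 2 captured strings — 1 here.

[('5k78.', 'dsrs')]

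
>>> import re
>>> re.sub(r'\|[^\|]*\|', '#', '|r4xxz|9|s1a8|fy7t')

'#9#fy7t'

Matches: at [0:7] → '|r4xxz|'; at [8:14] → '|s1a8|'.
Each match is replaced by '#'.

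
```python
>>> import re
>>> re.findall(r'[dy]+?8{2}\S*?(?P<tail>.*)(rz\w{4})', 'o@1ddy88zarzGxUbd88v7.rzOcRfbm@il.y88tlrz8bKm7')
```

[('zarzGxUbd88v7.rzOcRfbm@il.y88tl', 'rz8bKm')]

With 2 capturing groups, `findall` returns a 2-tuple per match.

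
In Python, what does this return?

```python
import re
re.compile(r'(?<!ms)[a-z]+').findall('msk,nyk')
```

['msk', 'nyk']

The negative lookaround is zero-width — it rules out positions where the adjacent text would match, without consuming anything.
Scanning left to right: at [0:3] → 'msk'; at [4:7] → 'nyk'.
With no groups in the pattern, `findall` gives back each whole match — 2 here.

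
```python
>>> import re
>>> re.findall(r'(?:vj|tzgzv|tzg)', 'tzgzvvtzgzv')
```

['tzgzv', 'tzgzv']

Alternation isn't longest-match — the leftmost alternative that fits at this position is chosen.
Walking the string: at [0:5] → 'tzgzv'; at [6:11] → 'tzgzv'.
`findall` yields the raw match text (2 of them) because the pattern has no groups.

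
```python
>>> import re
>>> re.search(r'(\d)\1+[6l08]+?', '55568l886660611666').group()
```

`\1` is not a pattern — it's the concrete string captured by group 1, re-applied verbatim.
`search` walks the string left to right and returns the first match it finds.
The match spans [0:4] → '5556'.
Captured: group 1 = '5'.

'5556'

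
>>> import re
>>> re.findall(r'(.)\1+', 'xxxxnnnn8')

A backreference is literal: `\1` must see the identical characters the first group matched.
Scanning left to right: at [0:4] match 'xxxx', group 1 = 'x'; at [4:8] match 'nnnn', group 1 = 'n'.
One capturing group, so `findall` returns just the captured substring from each match — 2 in all.

['x', 'n']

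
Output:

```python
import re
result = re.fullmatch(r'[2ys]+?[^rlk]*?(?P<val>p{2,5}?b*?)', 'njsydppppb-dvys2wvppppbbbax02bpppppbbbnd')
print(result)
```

None

This matches one or more of one of [2ys] (lazy), then zero or more of any character except [rlk] (lazy); then 2 to 5 of the literal 'p' (lazy), then zero or more of the literal 'b' (lazy) (captured as 'val').
`fullmatch` succeeds only if the pattern covers the string from start to end.
Here the string isn't matched end-to-end, so the call returns None.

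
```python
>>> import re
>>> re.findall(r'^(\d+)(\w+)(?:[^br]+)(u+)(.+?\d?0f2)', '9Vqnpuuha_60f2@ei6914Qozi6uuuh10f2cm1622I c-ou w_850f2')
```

The pattern matches anchored at the start of the string; then one or more of a digit (captured); then one or more of a word character (captured); then one or more of any character except [br] (non-capturing group); then one or more of a literal 'u' (captured); then one or more of any character (lazy), then optionally a digit, then the literal '0f2' (captured).
Matches: at [0:54] match '9Vqnpuuha_60f2@ei6914Qozi6uuuh10f2cm1622I c-ou w_850f2', groups = ('9', 'Vqnpuuha_60f2', 'u', ' w_850f2').
`findall` packs the 4 group values into a tuple for every match.

[('9', 'Vqnpuuha_60f2', 'u', ' w_850f2')]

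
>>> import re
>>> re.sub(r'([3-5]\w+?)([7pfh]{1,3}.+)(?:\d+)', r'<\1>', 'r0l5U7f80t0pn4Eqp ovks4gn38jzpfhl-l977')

'r0l<5U>'

Each match is replaced using the text its own group 1 captured.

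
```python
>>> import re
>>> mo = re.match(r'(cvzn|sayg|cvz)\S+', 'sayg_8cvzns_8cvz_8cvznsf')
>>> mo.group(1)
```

The match spans [0:24] → 'sayg_8cvzns_8cvz_8cvznsf'.
Captured: group 1 = 'sayg'.

'sayg'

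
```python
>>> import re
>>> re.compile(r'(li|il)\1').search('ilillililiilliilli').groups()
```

('il',)

A backreference is literal: `\1` must see the identical characters the first group matched.
`re.search` tries every starting position until one works.
The match spans [0:4] → 'ilil'.
Captured: group 1 = 'il'.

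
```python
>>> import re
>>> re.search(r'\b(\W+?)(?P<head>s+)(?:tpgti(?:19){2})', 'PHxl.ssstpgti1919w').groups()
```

('.', 'sss')

The pattern matches a word boundary (`\b`, zero-width); then one or more of a non-word character (lazy) (captured); then one or more of a literal 's' (captured as 'head'); then the literal 'tp', then the literal 'gti', then the literal '19' repeated 2 times (non-capturing group).
`re.search` tries every starting position until one works.
The match spans [4:17] → '.ssstpgti1919'.
Captured: group 1 = '.', group 2 = 'sss'.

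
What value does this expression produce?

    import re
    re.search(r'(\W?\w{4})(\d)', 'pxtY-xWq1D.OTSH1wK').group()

Pattern: optionally a non-word character, then exactly 4 of a word character (captured); then a digit (captured).
`re.search` scans for the first position where the pattern succeeds.
The match spans [10:16] → '.OTSH1'.
Captured: group 1 = '.OTSH', group 2 = '1'.

'.OTSH1'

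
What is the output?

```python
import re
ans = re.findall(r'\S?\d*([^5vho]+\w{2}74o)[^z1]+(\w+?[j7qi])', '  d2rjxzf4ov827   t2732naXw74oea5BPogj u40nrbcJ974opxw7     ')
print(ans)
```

The pattern matches optionally a non-whitespace character, then zero or more of a digit; then one or more of any character except [5vho], then exactly 2 of a word character, then the literal '74o' (captured); then one or more of any character except [z1]; then one or more of a word character (lazy), then one of [j7qi] (captured).
`findall` packs the 2 group values into a tuple for every match.

[('   t2732naXw74o', 'w7')]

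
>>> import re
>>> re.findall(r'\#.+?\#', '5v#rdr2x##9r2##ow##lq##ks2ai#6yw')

['#rdr2x#', '#9r2#', '#ow#', '#lq#', '#ks2ai#']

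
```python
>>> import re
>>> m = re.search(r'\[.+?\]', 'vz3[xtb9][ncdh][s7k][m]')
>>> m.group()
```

The `?` after the quantifier makes it lazy — it takes as little as possible before letting the rest of the pattern try.
The match spans [3:9] → '[xtb9]'.

'[xtb9]'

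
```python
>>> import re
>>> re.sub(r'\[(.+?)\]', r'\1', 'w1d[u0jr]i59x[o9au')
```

Matches: at [3:9] → '[u0jr]'.
Each match is replaced using the text its own group 1 captured.

'w1du0jri59x[o9au'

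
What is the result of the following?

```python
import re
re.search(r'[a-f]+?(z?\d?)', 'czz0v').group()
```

'cz'

This matches one or more of a character in [a-f] (lazy); then optionally a literal 'z', then optionally a digit (captured).
`search` walks the string left to right and returns the first match it finds.
The match spans [0:2] → 'cz'.
Captured: group 1 = 'z'.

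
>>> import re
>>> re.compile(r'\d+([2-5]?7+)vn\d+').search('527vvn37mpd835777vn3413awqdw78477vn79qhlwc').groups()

('7',)

Pattern: one or more of a digit; then optionally a character in [2-5], then one or more of the literal '7' (captured); then the literal 'vn', then one or more of a digit.
`re.search` scans for the first position where the pattern succeeds.
The match spans [11:23] → '835777vn3413'.
Captured: group 1 = '7'.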